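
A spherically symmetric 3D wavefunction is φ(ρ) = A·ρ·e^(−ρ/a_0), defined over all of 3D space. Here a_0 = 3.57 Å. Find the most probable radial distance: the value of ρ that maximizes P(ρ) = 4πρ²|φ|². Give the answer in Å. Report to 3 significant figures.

ρ ≈ 7.14 Å

Differentiate P(ρ) = 4πρ²|φ|² with respect to ρ and set to zero.
Solving yields ρ = 2·a_0.
With a_0 = 3.57, the most probable radial distance is 7.140 Å.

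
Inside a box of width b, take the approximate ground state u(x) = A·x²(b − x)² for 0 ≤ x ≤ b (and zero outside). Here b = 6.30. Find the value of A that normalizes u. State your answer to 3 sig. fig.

Normalization requires ∫|u|² dx = 1, integrated from 0 to b.
Expanding the polynomial and integrating term by term, ∫|u|² dx = A²·(b^9/630).
Setting this equal to 1 gives A² = 1/(b^9/630).
Plugging in b = 6.30 yields A = 0.006348.

A ≈ 0.00635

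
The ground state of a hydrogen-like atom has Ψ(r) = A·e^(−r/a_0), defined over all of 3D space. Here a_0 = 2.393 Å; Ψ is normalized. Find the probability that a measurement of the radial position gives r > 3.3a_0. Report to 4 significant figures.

P = ∫ |Ψ|² 4πr² dr over r > 3.3a_0.
The full normalization integral is A²·[π·a_0^3] = 1, fixing A².
In terms of u = r/a_0 (A², 4π and the length scale all cancel between numerator and denominator), P = [∫_{3.3}^{∞} u^2·e^(-2·u) du] / [∫_{0}^{∞} u^2·e^(-2·u) du].
An antiderivative of u^2·e^(-2·u) is -(2·u^2 + 2·u + 1)·e^(-2·u)/4; evaluating from 3.3 to ∞ gives 1469·e^(-33/5)/200, while the full integral is 1/4.
This evaluates to P = 0.039968.

P ≈ 0.03997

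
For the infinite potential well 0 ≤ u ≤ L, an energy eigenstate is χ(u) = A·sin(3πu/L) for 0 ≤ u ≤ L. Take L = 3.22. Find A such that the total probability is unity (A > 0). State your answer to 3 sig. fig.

We need A² ∫|f|² du = 1, taking the integral from 0 to L.
Carrying out the integral gives A² · L/2.
Hence A² = 1/[L/2].
With L = 3.22: A² = 0.6211 and A = 0.7881.

A ≈ 0.788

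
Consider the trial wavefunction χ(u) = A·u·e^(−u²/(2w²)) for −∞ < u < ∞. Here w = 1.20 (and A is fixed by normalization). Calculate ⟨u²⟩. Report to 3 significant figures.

⟨u^2⟩ ≈ 2.16

The expectation value is the |χ|²-weighted average of u^2: ∫ u^2|χ|² du.
Since the A² factors cancel between numerator and denominator, ⟨u²⟩ = 3·w^2/2.
Putting w = 1.20 gives 2.160.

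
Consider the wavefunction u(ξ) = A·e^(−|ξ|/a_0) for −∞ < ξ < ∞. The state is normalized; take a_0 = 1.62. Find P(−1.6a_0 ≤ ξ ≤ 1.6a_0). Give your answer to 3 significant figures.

P ≈ 0.959

|u|² is the probability density, so P = ∫_{−1.6a_0}^{1.6a_0} |u|² dξ.
With A² fixed by ∫|u|² = 1, i.e. A² = (a_0)^(−1), substitute and integrate.
Both integrals are even about ξ = 0, so only the ξ ≥ 0 halves are needed (the factors of 2 cancel). Substituting t = ξ/a_0, A² and the length scale cancel in the ratio: P = ∫_{0}^{1.6} e^(-2·t) dt / ∫_{0}^{∞} e^(-2·t) dt.
Using ∫ e^(-2·t) dt = -e^(-2·t)/2, the numerator is 1/2 - e^(-16/5)/2 and the denominator is 1/2.
Evaluating gives P = 0.9592.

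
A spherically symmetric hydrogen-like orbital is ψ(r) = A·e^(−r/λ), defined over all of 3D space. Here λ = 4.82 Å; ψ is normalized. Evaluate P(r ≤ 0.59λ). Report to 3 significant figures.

P ≈ 0.116

Integrate the radial probability density 4πr²|ψ|² over r ≤ 0.59λ.
The full normalization integral is A²·[π·λ^3] = 1, fixing A².
Substituting u = r/λ, A², 4π and the length scale all cancel in the ratio: P = ∫_{0}^{0.59} u^2·e^(-2·u) du / ∫_{0}^{∞} u^2·e^(-2·u) du.
An antiderivative of u^2·e^(-2·u) is -(2·u^2 + 2·u + 1)·e^(-2·u)/4; evaluating from 0 to 0.59 gives ≈ 0.029051, while the full integral is 1/4.
Taking the ratio yields P = 0.1162.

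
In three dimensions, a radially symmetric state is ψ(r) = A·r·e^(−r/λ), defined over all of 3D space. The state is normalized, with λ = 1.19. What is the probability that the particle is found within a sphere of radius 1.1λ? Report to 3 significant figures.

P ≈ 0.0725

Integrate the radial probability density 4πr²|ψ|² over r ≤ 1.1λ.
A² is fixed by ∫₀^∞ 4πr²|ψ|² dr = 1, i.e. A² = (3·π·λ^5)^(−1).
Substituting u = r/λ, A², 4π and the length scale all cancel in the ratio: P = ∫_{0}^{1.1} u^4·e^(-2·u) du / ∫_{0}^{∞} u^4·e^(-2·u) du.
With ∫ u^4·e^(-2·u) du = -(u^4/2 + u^3 + 3·u^2/2 + 3·u/2 + 3/4)·e^(-2·u) + C, the region integral is ≈ 0.054372 and the full one is 3/4.
Taking the ratio yields P = 0.07250.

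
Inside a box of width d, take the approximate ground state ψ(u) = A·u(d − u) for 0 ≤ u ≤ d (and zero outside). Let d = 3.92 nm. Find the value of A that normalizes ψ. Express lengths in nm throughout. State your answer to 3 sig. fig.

A ≈ 0.180 nm^(-5/2)

Normalization requires ∫|ψ|² du = 1, integrated from 0 to d.
Expanding the polynomial and integrating term by term, carrying out the integral gives A² · d^5/30.
Setting this equal to 1 gives A² = 1/(d^5/30).
With d = 3.92: A² = 0.03241 and A = 0.1800.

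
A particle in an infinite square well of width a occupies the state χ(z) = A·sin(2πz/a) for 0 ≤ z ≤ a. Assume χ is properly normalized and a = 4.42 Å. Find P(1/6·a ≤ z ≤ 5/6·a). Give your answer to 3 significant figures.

P ≈ 0.804

The probability is P = ∫ |χ|² dz over [1/6·a, 5/6·a].
The normalization integral ∫|χ|²dz over the whole domain equals a/2·A², and A² cancels in the ratio.
Substituting u = z/a, A² and the length scale cancel in the ratio: P = ∫_{1/6}^{5/6} sin(2·π·u)^2 du / ∫_{0}^{1} sin(2·π·u)^2 du.
With ∫ sin(2·π·u)^2 du = u/2 - sin(4·π·u)/(8·π) + C, the region integral is √(3)/(8·π) + 1/3 and the full one is 1/2.
Evaluating gives P = √(3)/(4·π) + 2/3.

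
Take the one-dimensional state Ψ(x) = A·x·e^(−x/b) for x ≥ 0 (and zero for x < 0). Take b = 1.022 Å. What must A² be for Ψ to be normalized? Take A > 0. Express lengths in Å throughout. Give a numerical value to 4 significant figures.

Normalization requires ∫|Ψ|² dx = 1, integrated from 0 to ∞.
Using ∫₀^∞ xⁿ e^(−αx) dx = n!/αⁿ⁺¹, the integral (without the A² prefactor) comes out to b^3/4.
Hence A² = 1/[b^3/4].
With b = 1.022: A² = 3.7472 and A = 1.9358.

A^2 ≈ 3.747 Å^(-3)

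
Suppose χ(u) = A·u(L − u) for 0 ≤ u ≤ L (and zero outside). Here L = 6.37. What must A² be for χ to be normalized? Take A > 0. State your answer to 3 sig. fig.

A^2 ≈ 0.00286

The normalization condition is ∫|χ|² du = 1 from 0 to L.
Expanding the polynomial and integrating term by term, the integral (without the A² prefactor) comes out to L^5/30.
Substituting L = 6.37 gives A² = 0.002860, so A = 0.05348.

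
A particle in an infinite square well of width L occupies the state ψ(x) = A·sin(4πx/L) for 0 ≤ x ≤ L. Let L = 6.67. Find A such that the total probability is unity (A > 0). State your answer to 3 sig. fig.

We need A² ∫|f|² dx = 1, taking the integral from 0 to L.
Using sin²θ = (1 − cos 2θ)/2, the integral (without the A² prefactor) comes out to L/2.
So A² = (L/2)^(−1).
With L = 6.67: A² = 0.2999 and A = 0.5476.

A ≈ 0.548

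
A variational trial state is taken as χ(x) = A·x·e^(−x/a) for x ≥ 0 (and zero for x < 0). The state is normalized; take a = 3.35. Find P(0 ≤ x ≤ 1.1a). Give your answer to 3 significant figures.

P ≈ 0.377

|χ|² is the probability density, so P = ∫_{0}^{1.1a} |χ|² dx.
With A² fixed by ∫|χ|² = 1, i.e. A² = (a^3/4)^(−1), substitute and integrate.
Let u = x/a; then A² and the length scale cancel, so P = ∫_{0}^{1.1} u^2·e^(-2·u) du ÷ ∫_{0}^{∞} u^2·e^(-2·u) du.
An antiderivative of u^2·e^(-2·u) is -(2·u^2 + 2·u + 1)·e^(-2·u)/4; evaluating from 0 to 1.1 gives 1/4 - 281·e^(-11/5)/200, while the full integral is 1/4.
The result is P = 0.3773.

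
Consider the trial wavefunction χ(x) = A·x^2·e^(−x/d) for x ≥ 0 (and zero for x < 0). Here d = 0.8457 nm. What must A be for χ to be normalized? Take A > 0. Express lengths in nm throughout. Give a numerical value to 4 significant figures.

A ≈ 1.756 nm^(-5/2)

Require ∫ |χ|² dx = 1 over the whole domain.
Recall ∫₀^∞ x^m e^(−x/β) dx = m!·β^(m+1), ∫|χ|² dx = A²·(3·d^5/4).
Setting this equal to 1 gives A² = 1/(3·d^5/4).
Substituting d = 0.8457 gives A² = 3.0822, so A = 1.7556.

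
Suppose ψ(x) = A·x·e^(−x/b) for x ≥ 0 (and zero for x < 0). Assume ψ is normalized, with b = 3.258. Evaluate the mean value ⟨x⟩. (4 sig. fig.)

The expectation value is the |ψ|²-weighted average of x: ∫ x|ψ|² dx.
Recall ∫₀^∞ x^m e^(−x/β) dx = m!·β^(m+1), the ratio of the moment integral to the normalization integral gives ⟨x⟩ = 3·b/2.
With b = 3.258, ⟨x⟩ = 4.8870.

⟨x⟩ ≈ 4.887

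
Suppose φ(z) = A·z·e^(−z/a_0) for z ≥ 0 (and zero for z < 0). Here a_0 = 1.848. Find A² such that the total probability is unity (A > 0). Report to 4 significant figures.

The normalization condition is ∫|φ|² dz = 1 from 0 to ∞.
Carrying out the integral gives A² · a_0^3/4.
Hence A² = 1/[a_0^3/4].
Substituting a_0 = 1.848 gives A² = 0.63380, so A = 0.79612.

A^2 ≈ 0.6338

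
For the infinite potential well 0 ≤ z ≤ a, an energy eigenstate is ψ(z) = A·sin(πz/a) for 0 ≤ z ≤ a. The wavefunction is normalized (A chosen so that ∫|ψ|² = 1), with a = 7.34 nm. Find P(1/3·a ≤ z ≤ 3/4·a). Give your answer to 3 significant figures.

P = ∫_{1/3·a}^{3/4·a} |ψ(z)|² dz.
With A² fixed by ∫|ψ|² = 1, i.e. A² = (a/2)^(−1), substitute and integrate.
In terms of u = z/a (A² and the length scale cancel between numerator and denominator), P = [∫_{1/3}^{3/4} sin(π·u)^2 du] / [∫_{0}^{1} sin(π·u)^2 du].
With ∫ sin(π·u)^2 du = u/2 - sin(2·π·u)/(4·π) + C, the region integral is √(3)/(8·π) + 1/(4·π) + 5/24 and the full one is 1/2.
The result is P = (3·√(3) + 6 + 5·π)/(12·π).

P ≈ 0.714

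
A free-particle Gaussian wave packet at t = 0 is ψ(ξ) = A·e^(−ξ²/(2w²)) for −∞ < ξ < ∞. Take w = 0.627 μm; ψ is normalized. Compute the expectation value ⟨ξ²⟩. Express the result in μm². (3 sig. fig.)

The expectation value is the |ψ|²-weighted average of ξ^2: ∫ ξ^2|ψ|² dξ.
The ratio of the moment integral to the normalization integral gives ⟨ξ²⟩ = w^2/2.
With w = 0.627, ⟨ξ^2⟩ = 0.1966.

⟨ξ^2⟩ ≈ 0.197 μm^2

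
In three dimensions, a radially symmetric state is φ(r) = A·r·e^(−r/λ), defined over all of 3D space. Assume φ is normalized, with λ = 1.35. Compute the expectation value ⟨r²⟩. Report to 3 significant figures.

⟨r^2⟩ ≈ 13.7

⟨r²⟩ = ∫ r^2 |φ|² 4πr² dr over the full domain.
Recall ∫₀^∞ r^m e^(−r/β) dr = m!·β^(m+1), the ratio of the moment integral to the normalization integral gives ⟨r²⟩ = 15·λ^2/2.
Putting λ = 1.35 gives 13.67.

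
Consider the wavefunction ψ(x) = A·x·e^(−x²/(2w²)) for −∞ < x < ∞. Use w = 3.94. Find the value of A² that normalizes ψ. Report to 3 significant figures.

A^2 ≈ 0.0184

The normalization condition is ∫|ψ|² dx = 1 from −∞ to ∞.
With ψ = A·x·e^(−x²/(2w²)), the integral evaluates to A²·[√(π)·w^3/2].
So A² = (√(π)·w^3/2)^(−1).
With w = 3.94: A² = 0.01845 and A = 0.1358.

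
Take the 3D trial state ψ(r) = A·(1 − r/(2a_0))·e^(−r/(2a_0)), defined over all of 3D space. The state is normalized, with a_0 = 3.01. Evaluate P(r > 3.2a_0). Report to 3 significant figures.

With dV = 4πr²dr, the probability is ∫|ψ|² dV over r > 3.2a_0.
A² is fixed by ∫₀^∞ 4πr²|ψ|² dr = 1, i.e. A² = (8·π·a_0^3)^(−1).
Let u = r/a_0; then A², 4π and the length scale all cancel, so P = ∫_{3.2}^{∞} u^2·(1 - u/2)^2·e^(-u) du ÷ ∫_{0}^{∞} u^2·(1 - u/2)^2·e^(-u) du.
With ∫ u^2·(1 - u/2)^2·e^(-u) du = -(u^4/4 + u^2 + 2·u + 2)·e^(-u) + C, the region integral is ≈ 1.8284 and the full one is 2.
The region integral divided by the full integral gives P = 0.9142.

P ≈ 0.914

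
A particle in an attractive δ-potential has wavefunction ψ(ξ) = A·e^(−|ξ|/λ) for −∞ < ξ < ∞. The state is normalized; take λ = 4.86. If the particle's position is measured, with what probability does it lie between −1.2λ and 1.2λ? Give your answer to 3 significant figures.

P ≈ 0.909

P = ∫_{−1.2λ}^{1.2λ} |ψ(ξ)|² dξ.
The normalization integral ∫|ψ|²dξ over the whole domain equals λ·A², and A² cancels in the ratio.
Both integrals are even about ξ = 0, so only the ξ ≥ 0 halves are needed (the factors of 2 cancel). Let u = ξ/λ; then A² and the length scale cancel, so P = ∫_{0}^{1.2} e^(-2·u) du ÷ ∫_{0}^{∞} e^(-2·u) du.
Using ∫ e^(-2·u) du = -e^(-2·u)/2, the numerator is 1/2 - e^(-12/5)/2 and the denominator is 1/2.
This works out to P = 0.9093.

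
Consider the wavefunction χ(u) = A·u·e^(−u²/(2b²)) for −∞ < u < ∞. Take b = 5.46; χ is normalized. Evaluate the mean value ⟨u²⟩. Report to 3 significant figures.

⟨u^2⟩ ≈ 44.7

The expectation value is the |χ|²-weighted average of u^2: ∫ u^2|χ|² du.
Using the Gaussian integral ∫_{−∞}^{∞} e^(−αu²) du = √(π/α), evaluating both integrals, ⟨u²⟩ = 3·b^2/2.
With b = 5.46, ⟨u^2⟩ = 44.72.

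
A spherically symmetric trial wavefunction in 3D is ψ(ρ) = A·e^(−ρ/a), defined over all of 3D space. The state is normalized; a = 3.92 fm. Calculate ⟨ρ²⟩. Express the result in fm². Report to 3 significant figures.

⟨ρ²⟩ = ∫ ρ^2 |ψ|² 4πρ² dρ over the full domain.
Since the A² factors cancel between numerator and denominator, ⟨ρ²⟩ = 3·a^2.
Putting a = 3.92 gives 46.10.

⟨ρ^2⟩ ≈ 46.1 fm^2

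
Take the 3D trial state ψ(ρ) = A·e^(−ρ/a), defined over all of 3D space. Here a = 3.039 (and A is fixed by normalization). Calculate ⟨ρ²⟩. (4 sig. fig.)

The expectation value is the |ψ|²-weighted average of ρ^2: ∫ ρ^2|ψ|² 4πρ² dρ.
The ratio of the moment integral to the normalization integral gives ⟨ρ²⟩ = 3·a^2.
With a = 3.039, ⟨ρ^2⟩ = 27.707.

⟨ρ^2⟩ ≈ 27.71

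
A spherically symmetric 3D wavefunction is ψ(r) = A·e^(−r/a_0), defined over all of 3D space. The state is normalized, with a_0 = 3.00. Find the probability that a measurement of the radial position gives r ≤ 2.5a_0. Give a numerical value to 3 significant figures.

P ≈ 0.875

Integrate the radial probability density 4πr²|ψ|² over r ≤ 2.5a_0.
The full normalization integral is A²·[π·a_0^3] = 1, fixing A².
Let u = r/a_0; then A², 4π and the length scale all cancel, so P = ∫_{0}^{2.5} u^2·e^(-2·u) du ÷ ∫_{0}^{∞} u^2·e^(-2·u) du.
With ∫ u^2·e^(-2·u) du = -(2·u^2 + 2·u + 1)·e^(-2·u)/4 + C, the region integral is 1/4 - 37·e^(-5)/8 and the full one is 1/4.
Taking the ratio yields P = 0.8753.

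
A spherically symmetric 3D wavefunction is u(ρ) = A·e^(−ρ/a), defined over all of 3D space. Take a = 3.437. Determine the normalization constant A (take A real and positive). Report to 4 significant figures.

Normalization requires ∫|u|² 4πρ² dρ = 1, integrated from 0 to ∞.
The angular integral contributes 4π, leaving ∫₀^∞ ρ²|u|² dρ.
With ∫₀^∞ ρ^2 e^(−αρ) dρ = 2!/α^3, ∫|u|² 4πρ² dρ = A²·(π·a^3).
With a = 3.437: A² = 0.0078399 and A = 0.088543.

A ≈ 0.08854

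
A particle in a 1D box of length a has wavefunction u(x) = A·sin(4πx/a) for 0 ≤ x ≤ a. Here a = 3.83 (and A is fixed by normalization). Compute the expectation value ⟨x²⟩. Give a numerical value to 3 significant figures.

⟨x^2⟩ ≈ 4.84

⟨x²⟩ = ∫ x^2 |u|² dx over the full domain.
Using sin²θ = (1 − cos 2θ)/2, evaluating both integrals, ⟨x²⟩ = -a^2/(32·π^2) + a^2/3.
With a = 3.83, ⟨x^2⟩ = 4.843.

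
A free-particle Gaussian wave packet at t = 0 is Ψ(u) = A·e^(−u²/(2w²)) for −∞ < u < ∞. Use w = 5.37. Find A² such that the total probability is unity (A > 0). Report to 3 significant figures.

The normalization condition is ∫|Ψ|² du = 1 from −∞ to ∞.
With Ψ = A·e^(−u²/(2w²)), the integral evaluates to A²·[√(π)·w].
So A² = (√(π)·w)^(−1).
With w = 5.37: A² = 0.1051 and A = 0.3241.

A^2 ≈ 0.105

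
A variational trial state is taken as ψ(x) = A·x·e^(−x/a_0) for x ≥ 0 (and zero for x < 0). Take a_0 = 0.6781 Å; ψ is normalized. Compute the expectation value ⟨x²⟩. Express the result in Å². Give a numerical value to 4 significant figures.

⟨x^2⟩ ≈ 1.379 Å^2

⟨x²⟩ = ∫ x^2 |ψ|² dx over the full domain.
Recall ∫₀^∞ x^m e^(−x/β) dx = m!·β^(m+1), since the A² factors cancel between numerator and denominator, ⟨x²⟩ = 3·a_0^2.
With a_0 = 0.6781, ⟨x^2⟩ = 1.3795.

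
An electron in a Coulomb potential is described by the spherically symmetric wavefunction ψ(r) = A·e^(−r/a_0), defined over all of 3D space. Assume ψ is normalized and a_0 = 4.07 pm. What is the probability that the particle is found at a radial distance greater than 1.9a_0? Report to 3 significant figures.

P = ∫ |ψ|² 4πr² dr over r > 1.9a_0.
A² is fixed by ∫₀^∞ 4πr²|ψ|² dr = 1, i.e. A² = (π·a_0^3)^(−1).
Substituting u = r/a_0, A², 4π and the length scale all cancel in the ratio: P = ∫_{1.9}^{∞} u^2·e^(-2·u) du / ∫_{0}^{∞} u^2·e^(-2·u) du.
An antiderivative of u^2·e^(-2·u) is -(2·u^2 + 2·u + 1)·e^(-2·u)/4; evaluating from 1.9 to ∞ gives 601·e^(-19/5)/200, while the full integral is 1/4.
Taking the ratio yields P = 0.2689.

P ≈ 0.269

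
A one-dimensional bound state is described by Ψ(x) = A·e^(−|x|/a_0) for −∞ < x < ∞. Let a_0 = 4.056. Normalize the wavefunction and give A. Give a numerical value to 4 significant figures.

The normalization condition is ∫|Ψ|² dx = 1 from −∞ to ∞.
Recall ∫₀^∞ x^m e^(−x/β) dx = m!·β^(m+1), with Ψ = A·e^(−|x|/a_0), the integral evaluates to A²·[a_0].
Setting this equal to 1 gives A² = 1/(a_0).
Substituting a_0 = 4.056 gives A² = 0.24655, so A = 0.49654.

A ≈ 0.4965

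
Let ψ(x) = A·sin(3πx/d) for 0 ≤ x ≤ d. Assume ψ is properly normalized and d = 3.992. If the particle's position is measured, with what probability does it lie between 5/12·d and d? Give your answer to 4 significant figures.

The probability is P = ∫ |ψ|² dx over [5/12·d, d].
With A² fixed by ∫|ψ|² = 1, i.e. A² = (d/2)^(−1), substitute and integrate.
Let u = x/d; then A² and the length scale cancel, so P = ∫_{5/12}^{1} sin(3·π·u)^2 du ÷ ∫_{0}^{1} sin(3·π·u)^2 du.
Using ∫ sin(3·π·u)^2 du = u/2 - sin(6·π·u)/(12·π), the numerator is 1/(12·π) + 7/24 and the denominator is 1/2.
This works out to P = (2 + 7·π)/(12·π).

P ≈ 0.6364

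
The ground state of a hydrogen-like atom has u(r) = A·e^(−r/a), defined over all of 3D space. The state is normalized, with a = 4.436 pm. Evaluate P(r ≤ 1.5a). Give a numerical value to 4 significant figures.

P ≈ 0.5768

With dV = 4πr²dr, the probability is ∫|u|² dV over r ≤ 1.5a.
A² is fixed by ∫₀^∞ 4πr²|u|² dr = 1, i.e. A² = (π·a^3)^(−1).
In terms of t = r/a (A², 4π and the length scale all cancel between numerator and denominator), P = [∫_{0}^{1.5} t^2·e^(-2·t) dt] / [∫_{0}^{∞} t^2·e^(-2·t) dt].
Using ∫ t^2·e^(-2·t) dt = -(2·t^2 + 2·t + 1)·e^(-2·t)/4, the numerator is 1/4 - 17·e^(-3)/8 and the denominator is 1/4.
Taking the ratio yields P = 0.57681.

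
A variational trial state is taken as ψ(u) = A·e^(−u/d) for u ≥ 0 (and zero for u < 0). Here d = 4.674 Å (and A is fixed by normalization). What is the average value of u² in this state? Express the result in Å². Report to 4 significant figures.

⟨u²⟩ = ∫ u^2 |ψ|² du over the full domain.
With ∫₀^∞ u^2 e^(−αu) du = 2!/α^3, since the A² factors cancel between numerator and denominator, ⟨u²⟩ = d^2/2.
With d = 4.674, ⟨u^2⟩ = 10.923.

⟨u^2⟩ ≈ 10.92 Å^2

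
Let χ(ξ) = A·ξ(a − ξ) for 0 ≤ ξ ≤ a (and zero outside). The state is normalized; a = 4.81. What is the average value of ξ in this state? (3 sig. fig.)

The expectation value is the |χ|²-weighted average of ξ: ∫ ξ|χ|² dξ.
Expanding the polynomial and integrating term by term, evaluating both integrals, ⟨ξ⟩ = a/2.
With a = 4.81, ⟨ξ⟩ = 2.405.

⟨ξ⟩ ≈ 2.41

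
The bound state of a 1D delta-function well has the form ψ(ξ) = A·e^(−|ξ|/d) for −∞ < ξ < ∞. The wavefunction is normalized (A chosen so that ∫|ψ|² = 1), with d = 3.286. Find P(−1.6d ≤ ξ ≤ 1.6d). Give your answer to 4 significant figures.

P ≈ 0.9592

P = ∫_{−1.6d}^{1.6d} |ψ(ξ)|² dξ.
With A² fixed by ∫|ψ|² = 1, i.e. A² = (d)^(−1), substitute and integrate.
Both integrals are even about ξ = 0, so only the ξ ≥ 0 halves are needed (the factors of 2 cancel). Substituting u = ξ/d, A² and the length scale cancel in the ratio: P = ∫_{0}^{1.6} e^(-2·u) du / ∫_{0}^{∞} e^(-2·u) du.
Using ∫ e^(-2·u) du = -e^(-2·u)/2, the numerator is 1/2 - e^(-16/5)/2 and the denominator is 1/2.
Taking the ratio, P = 0.95924.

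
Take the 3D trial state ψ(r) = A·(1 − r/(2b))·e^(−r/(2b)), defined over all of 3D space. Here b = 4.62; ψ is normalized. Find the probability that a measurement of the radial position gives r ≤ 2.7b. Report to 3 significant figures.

P ≈ 0.0599

Integrate the radial probability density 4πr²|ψ|² over r ≤ 2.7b.
A² is fixed by ∫₀^∞ 4πr²|ψ|² dr = 1, i.e. A² = (8·π·b^3)^(−1).
Let u = r/b; then A², 4π and the length scale all cancel, so P = ∫_{0}^{2.7} u^2·(1 - u/2)^2·e^(-u) du ÷ ∫_{0}^{∞} u^2·(1 - u/2)^2·e^(-u) du.
An antiderivative of u^2·(1 - u/2)^2·e^(-u) is -(u^4/4 + u^2 + 2·u + 2)·e^(-u); evaluating from 0 to 2.7 gives ≈ 0.11986, while the full integral is 2.
This evaluates to P = 0.05993.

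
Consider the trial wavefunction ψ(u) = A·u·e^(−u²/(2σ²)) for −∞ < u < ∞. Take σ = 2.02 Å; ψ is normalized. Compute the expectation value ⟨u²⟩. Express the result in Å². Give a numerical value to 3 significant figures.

By definition ⟨u²⟩ = ∫ u^2 |ψ(u)|² du.
With ∫_{−∞}^{∞} u^(2m) e^(−αu²) du = (2m−1)!!·√π / (2^m α^(m+1/2)), since the A² factors cancel between numerator and denominator, ⟨u²⟩ = 3·σ^2/2.
Putting σ = 2.02 gives 6.121.

⟨u^2⟩ ≈ 6.12 Å^2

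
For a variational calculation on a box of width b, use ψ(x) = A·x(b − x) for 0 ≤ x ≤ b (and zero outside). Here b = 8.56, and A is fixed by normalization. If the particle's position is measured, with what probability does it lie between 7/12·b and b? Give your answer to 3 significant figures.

P ≈ 0.347

P = ∫_{7/12·b}^{b} |ψ(x)|² dx.
With A² fixed by ∫|ψ|² = 1, i.e. A² = (b^5/30)^(−1), substitute and integrate.
Let u = x/b; then A² and the length scale cancel, so P = ∫_{7/12}^{1} u^2·(1 - u)^2 du ÷ ∫_{0}^{1} u^2·(1 - u)^2 du.
Using ∫ u^2·(1 - u)^2 du = u^3·(6·u^2 - 15·u + 10)/30, the numerator is ≈ 0.011554 and the denominator is 1/30.
Taking the ratio, P = 0.3466.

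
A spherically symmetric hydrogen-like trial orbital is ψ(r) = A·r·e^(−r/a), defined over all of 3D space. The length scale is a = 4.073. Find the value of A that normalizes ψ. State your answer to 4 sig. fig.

Normalization requires ∫|ψ|² 4πr² dr = 1, integrated from 0 to ∞.
∫|ψ|² 4πr² dr = A²·(3·π·a^5).
Hence A² = 1/[3·π·a^5].
With a = 4.073: A² = 0.000094658 and A = 0.0097292.

A ≈ 0.009729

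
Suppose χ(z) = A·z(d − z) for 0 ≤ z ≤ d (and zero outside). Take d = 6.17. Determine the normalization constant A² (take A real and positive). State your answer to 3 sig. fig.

The normalization condition is ∫|χ|² dz = 1 from 0 to d.
∫|χ|² dz = A²·(d^5/30).
Substituting d = 6.17 gives A² = 0.003355, so A = 0.05792.

A^2 ≈ 0.00336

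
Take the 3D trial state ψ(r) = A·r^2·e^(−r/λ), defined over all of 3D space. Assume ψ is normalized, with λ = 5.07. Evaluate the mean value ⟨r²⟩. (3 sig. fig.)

⟨r²⟩ = ∫ r^2 |ψ|² 4πr² dr over the full domain.
Since the A² factors cancel between numerator and denominator, ⟨r²⟩ = 14·λ^2.
With λ = 5.07, ⟨r^2⟩ = 359.9.

⟨r^2⟩ ≈ 360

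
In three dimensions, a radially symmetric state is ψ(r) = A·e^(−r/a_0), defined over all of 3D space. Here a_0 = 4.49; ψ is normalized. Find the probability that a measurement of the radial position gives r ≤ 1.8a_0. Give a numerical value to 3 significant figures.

With dV = 4πr²dr, the probability is ∫|ψ|² dV over r ≤ 1.8a_0.
A² is fixed by ∫₀^∞ 4πr²|ψ|² dr = 1, i.e. A² = (π·a_0^3)^(−1).
Substituting u = r/a_0, A², 4π and the length scale all cancel in the ratio: P = ∫_{0}^{1.8} u^2·e^(-2·u) du / ∫_{0}^{∞} u^2·e^(-2·u) du.
An antiderivative of u^2·e^(-2·u) is -(2·u^2 + 2·u + 1)·e^(-2·u)/4; evaluating from 0 to 1.8 gives 1/4 - 277·e^(-18/5)/100, while the full integral is 1/4.
This evaluates to P = 0.6973.

P ≈ 0.697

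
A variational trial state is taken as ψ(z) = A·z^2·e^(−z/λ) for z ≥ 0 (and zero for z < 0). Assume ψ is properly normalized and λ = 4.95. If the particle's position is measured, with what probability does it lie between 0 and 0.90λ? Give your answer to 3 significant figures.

|ψ|² is the probability density, so P = ∫_{0}^{0.90λ} |ψ|² dz.
The normalization integral ∫|ψ|²dz over the whole domain equals 3·λ^5/4·A², and A² cancels in the ratio.
Substituting u = z/λ, A² and the length scale cancel in the ratio: P = ∫_{0}^{0.90} u^4·e^(-2·u) du / ∫_{0}^{∞} u^4·e^(-2·u) du.
Using ∫ u^4·e^(-2·u) du = -(u^4/2 + u^3 + 3·u^2/2 + 3·u/2 + 3/4)·e^(-2·u), the numerator is ≈ 0.027305 and the denominator is 3/4.
The result is P = 0.03641.

P ≈ 0.0364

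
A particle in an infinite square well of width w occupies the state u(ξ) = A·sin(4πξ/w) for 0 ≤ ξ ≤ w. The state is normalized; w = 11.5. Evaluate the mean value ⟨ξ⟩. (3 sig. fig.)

⟨ξ⟩ ≈ 5.75

The expectation value is the |u|²-weighted average of ξ: ∫ ξ|u|² dξ.
Using sin²θ = (1 − cos 2θ)/2, the ratio of the moment integral to the normalization integral gives ⟨ξ⟩ = w/2.
With w = 11.5, ⟨ξ⟩ = 5.750.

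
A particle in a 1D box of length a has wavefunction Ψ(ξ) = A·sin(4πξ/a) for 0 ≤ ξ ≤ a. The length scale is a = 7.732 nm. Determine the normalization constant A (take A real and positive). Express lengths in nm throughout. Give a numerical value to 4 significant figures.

Normalization requires ∫|Ψ|² dξ = 1, integrated from 0 to a.
With ∫₀^a sin²(nπξ/a) dξ = a/2, with Ψ = A·sin(4πξ/a), the integral evaluates to A²·[a/2].
Setting this equal to 1 gives A² = 1/(a/2).
With a = 7.732: A² = 0.25867 and A = 0.50859.

A ≈ 0.5086 nm^(-1/2)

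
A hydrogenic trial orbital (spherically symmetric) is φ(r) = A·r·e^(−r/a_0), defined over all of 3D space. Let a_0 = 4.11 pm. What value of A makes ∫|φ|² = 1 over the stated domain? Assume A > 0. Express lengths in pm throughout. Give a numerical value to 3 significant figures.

Require ∫ |φ|² 4πr² dr = 1 over the whole domain.
In 3D with spherical symmetry the volume element is 4πr² dr.
Carrying out the integral gives A² · 3·π·a_0^5.
With a_0 = 4.11: A² = 0.00009047 and A = 0.009512.

A ≈ 0.00951 pm^(-5/2)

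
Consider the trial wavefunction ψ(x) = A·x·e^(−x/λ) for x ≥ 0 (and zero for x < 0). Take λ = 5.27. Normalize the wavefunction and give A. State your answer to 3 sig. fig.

Require ∫ |ψ|² dx = 1 over the whole domain.
Recall ∫₀^∞ x^m e^(−x/β) dx = m!·β^(m+1), carrying out the integral gives A² · λ^3/4.
Hence A² = 1/[λ^3/4].
With λ = 5.27: A² = 0.02733 and A = 0.1653.

A ≈ 0.165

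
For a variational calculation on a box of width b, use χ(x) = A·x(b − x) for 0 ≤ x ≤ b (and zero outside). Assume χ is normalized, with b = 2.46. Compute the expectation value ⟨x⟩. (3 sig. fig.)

⟨x⟩ ≈ 1.23

By definition ⟨x⟩ = ∫ x |χ(x)|² dx.
Expanding the polynomial and integrating term by term, evaluating both integrals, ⟨x⟩ = b/2.
Putting b = 2.46 gives 1.230.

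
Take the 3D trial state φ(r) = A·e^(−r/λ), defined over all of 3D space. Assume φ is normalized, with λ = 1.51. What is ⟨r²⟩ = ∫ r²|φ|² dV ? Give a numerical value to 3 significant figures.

⟨r^2⟩ ≈ 6.84

By definition ⟨r²⟩ = ∫ r^2 |φ(r)|² 4πr² dr.
With ∫₀^∞ r^4 e^(−αr) dr = 4!/α^5, since the A² factors cancel between numerator and denominator, ⟨r²⟩ = 3·λ^2.
With λ = 1.51, ⟨r^2⟩ = 6.840.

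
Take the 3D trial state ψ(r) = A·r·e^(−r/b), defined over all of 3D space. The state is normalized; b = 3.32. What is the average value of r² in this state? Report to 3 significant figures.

⟨r^2⟩ ≈ 82.7

By definition ⟨r²⟩ = ∫ r^2 |ψ(r)|² 4πr² dr.
Recall ∫₀^∞ r^m e^(−r/β) dr = m!·β^(m+1), the ratio of the moment integral to the normalization integral gives ⟨r²⟩ = 15·b^2/2.
With b = 3.32, ⟨r^2⟩ = 82.67.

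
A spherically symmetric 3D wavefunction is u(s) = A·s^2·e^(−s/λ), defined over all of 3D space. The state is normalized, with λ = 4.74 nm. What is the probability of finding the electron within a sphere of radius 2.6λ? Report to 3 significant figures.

P = ∫ |u|² 4πs² ds over s ≤ 2.6λ.
A² is fixed by ∫₀^∞ 4πs²|u|² ds = 1, i.e. A² = (45·π·λ^7/2)^(−1).
Let t = s/λ; then A², 4π and the length scale all cancel, so P = ∫_{0}^{2.6} t^6·e^(-2·t) dt ÷ ∫_{0}^{∞} t^6·e^(-2·t) dt.
An antiderivative of t^6·e^(-2·t) is -(4·t^6 + 12·t^5 + 30·t^4 + 60·t^3 + 90·t^2 + 90·t + 45)·e^(-2·t)/8; evaluating from 0 to 2.6 gives ≈ 1.5053, while the full integral is 45/8.
This evaluates to P = 0.2676.

P ≈ 0.268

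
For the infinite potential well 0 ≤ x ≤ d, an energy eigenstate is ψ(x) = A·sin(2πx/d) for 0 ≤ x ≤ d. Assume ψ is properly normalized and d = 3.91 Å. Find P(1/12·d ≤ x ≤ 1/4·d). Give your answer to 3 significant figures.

P ≈ 0.236

|ψ|² is the probability density, so P = ∫_{1/12·d}^{1/4·d} |ψ|² dx.
The normalization integral ∫|ψ|²dx over the whole domain equals d/2·A², and A² cancels in the ratio.
In terms of u = x/d (A² and the length scale cancel between numerator and denominator), P = [∫_{1/12}^{1/4} sin(2·π·u)^2 du] / [∫_{0}^{1} sin(2·π·u)^2 du].
An antiderivative of sin(2·π·u)^2 is u/2 - sin(4·π·u)/(8·π); evaluating from 1/12 to 1/4 gives √(3)/(16·π) + 1/12, while the full integral is 1/2.
This works out to P = (√(3)/8 + π/6)/π.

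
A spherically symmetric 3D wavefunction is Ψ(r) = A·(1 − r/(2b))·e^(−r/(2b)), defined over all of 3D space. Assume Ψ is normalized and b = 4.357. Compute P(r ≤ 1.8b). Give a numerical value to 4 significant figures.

P ≈ 0.05247

P = ∫ |Ψ|² 4πr² dr over r ≤ 1.8b.
Normalization gives A² = 1/(8·π·b^3).
Substituting u = r/b, A², 4π and the length scale all cancel in the ratio: P = ∫_{0}^{1.8} u^2·(1 - u/2)^2·e^(-u) du / ∫_{0}^{∞} u^2·(1 - u/2)^2·e^(-u) du.
Using ∫ u^2·(1 - u/2)^2·e^(-u) du = -(u^4/4 + u^2 + 2·u + 2)·e^(-u), the numerator is ≈ 0.104947 and the denominator is 2.
The region integral divided by the full integral gives P = 0.052474.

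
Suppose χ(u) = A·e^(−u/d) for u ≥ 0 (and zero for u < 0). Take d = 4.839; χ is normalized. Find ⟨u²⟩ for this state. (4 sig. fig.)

⟨u^2⟩ ≈ 11.71

By definition ⟨u²⟩ = ∫ u^2 |χ(u)|² du.
Recall ∫₀^∞ u^m e^(−u/β) du = m!·β^(m+1), the ratio of the moment integral to the normalization integral gives ⟨u²⟩ = d^2/2.
Putting d = 4.839 gives 11.708.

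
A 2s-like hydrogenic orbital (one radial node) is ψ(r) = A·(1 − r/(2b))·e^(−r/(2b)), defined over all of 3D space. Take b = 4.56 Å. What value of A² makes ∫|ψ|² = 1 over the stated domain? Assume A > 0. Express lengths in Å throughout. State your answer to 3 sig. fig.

Normalization requires ∫|ψ|² 4πr² dr = 1, integrated from 0 to ∞.
∫|ψ|² 4πr² dr = A²·(8·π·b^3).
So A² = (8·π·b^3)^(−1).
Plugging in b = 4.56 yields A = 0.02048.

A^2 ≈ 0.000420 Å^(-3)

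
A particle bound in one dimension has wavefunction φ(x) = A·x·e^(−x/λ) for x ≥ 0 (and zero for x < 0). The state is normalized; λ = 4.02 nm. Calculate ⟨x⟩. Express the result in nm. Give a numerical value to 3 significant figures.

⟨x⟩ ≈ 6.03 nm

By definition ⟨x⟩ = ∫ x |φ(x)|² dx.
With ∫₀^∞ x^3 e^(−αx) dx = 3!/α^4, since the A² factors cancel between numerator and denominator, ⟨x⟩ = 3·λ/2.
With λ = 4.02, ⟨x⟩ = 6.030.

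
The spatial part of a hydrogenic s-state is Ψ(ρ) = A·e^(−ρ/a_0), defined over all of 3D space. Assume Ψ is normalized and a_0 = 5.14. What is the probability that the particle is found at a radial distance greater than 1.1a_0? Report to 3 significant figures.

P = ∫ |Ψ|² 4πρ² dρ over ρ > 1.1a_0.
The full normalization integral is A²·[π·a_0^3] = 1, fixing A².
In terms of u = ρ/a_0 (A², 4π and the length scale all cancel between numerator and denominator), P = [∫_{1.1}^{∞} u^2·e^(-2·u) du] / [∫_{0}^{∞} u^2·e^(-2·u) du].
Using ∫ u^2·e^(-2·u) du = -(2·u^2 + 2·u + 1)·e^(-2·u)/4, the numerator is 281·e^(-11/5)/200 and the denominator is 1/4.
Taking the ratio yields P = 0.6227.

P ≈ 0.623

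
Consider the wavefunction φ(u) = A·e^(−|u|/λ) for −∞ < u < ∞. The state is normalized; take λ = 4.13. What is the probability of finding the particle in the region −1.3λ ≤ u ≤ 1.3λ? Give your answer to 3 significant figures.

The probability is P = ∫ |φ|² du over [−1.3λ, 1.3λ].
The normalization integral ∫|φ|²du over the whole domain equals λ·A², and A² cancels in the ratio.
By symmetry take twice the u ≥ 0 contribution in numerator and denominator; the 2's cancel. Substituting t = u/λ, A² and the length scale cancel in the ratio: P = ∫_{0}^{1.3} e^(-2·t) dt / ∫_{0}^{∞} e^(-2·t) dt.
An antiderivative of e^(-2·t) is -e^(-2·t)/2; evaluating from 0 to 1.3 gives 1/2 - e^(-13/5)/2, while the full integral is 1/2.
This works out to P = 0.9257.

P ≈ 0.926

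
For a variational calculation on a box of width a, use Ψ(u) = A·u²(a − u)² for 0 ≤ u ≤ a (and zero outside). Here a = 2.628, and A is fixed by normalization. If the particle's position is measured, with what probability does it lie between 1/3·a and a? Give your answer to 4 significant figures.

P ≈ 0.8552

|Ψ|² is the probability density, so P = ∫_{1/3·a}^{a} |Ψ|² du.
The normalization integral ∫|Ψ|²du over the whole domain equals a^9/630·A², and A² cancels in the ratio.
Substituting t = u/a, A² and the length scale cancel in the ratio: P = ∫_{1/3}^{1} t^4·(1 - t)^4 dt / ∫_{0}^{1} t^4·(1 - t)^4 dt.
An antiderivative of t^4·(1 - t)^4 is t^5·(70·t^4 - 315·t^3 + 540·t^2 - 420·t + 126)/630; evaluating from 1/3 to 1 gives ≈ 0.00135739, while the full integral is 1/630.
The result is P = 0.85515.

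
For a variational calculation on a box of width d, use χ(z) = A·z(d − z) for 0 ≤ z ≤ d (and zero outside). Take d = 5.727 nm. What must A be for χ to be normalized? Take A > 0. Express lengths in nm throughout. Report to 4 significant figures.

A ≈ 0.06978 nm^(-5/2)

We need A² ∫|f|² dz = 1, taking the integral from 0 to d.
Carrying out the integral gives A² · d^5/30.
So A² = (d^5/30)^(−1).
With d = 5.727: A² = 0.0048695 and A = 0.069782.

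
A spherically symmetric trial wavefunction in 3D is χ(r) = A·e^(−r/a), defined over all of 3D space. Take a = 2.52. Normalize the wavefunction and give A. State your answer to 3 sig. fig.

A ≈ 0.141

The normalization condition is ∫|χ|² 4πr² dr = 1 from 0 to ∞.
(Spherical symmetry: dV = 4πr² dr.)
Using ∫₀^∞ rⁿ e^(−αr) dr = n!/αⁿ⁺¹, with χ = A·e^(−r/a), the integral evaluates to A²·[π·a^3].
Setting this equal to 1 gives A² = 1/(π·a^3).
Plugging in a = 2.52 yields A = 0.1410.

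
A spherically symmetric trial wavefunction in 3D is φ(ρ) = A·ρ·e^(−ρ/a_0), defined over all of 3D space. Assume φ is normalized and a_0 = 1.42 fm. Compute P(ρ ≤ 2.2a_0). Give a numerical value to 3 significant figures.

With dV = 4πρ²dρ, the probability is ∫|φ|² dV over ρ ≤ 2.2a_0.
Normalization gives A² = 1/(3·π·a_0^5).
Let u = ρ/a_0; then A², 4π and the length scale all cancel, so P = ∫_{0}^{2.2} u^4·e^(-2·u) du ÷ ∫_{0}^{∞} u^4·e^(-2·u) du.
Using ∫ u^4·e^(-2·u) du = -(u^4/2 + u^3 + 3·u^2/2 + 3·u/2 + 3/4)·e^(-2·u), the numerator is ≈ 0.33661 and the denominator is 3/4.
The region integral divided by the full integral gives P = 0.4488.

P ≈ 0.449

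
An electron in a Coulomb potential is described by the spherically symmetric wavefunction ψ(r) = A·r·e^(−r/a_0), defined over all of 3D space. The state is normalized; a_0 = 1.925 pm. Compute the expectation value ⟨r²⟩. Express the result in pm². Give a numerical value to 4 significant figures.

⟨r^2⟩ ≈ 27.79 pm^2

The expectation value is the |ψ|²-weighted average of r^2: ∫ r^2|ψ|² 4πr² dr.
Evaluating both integrals, ⟨r²⟩ = 15·a_0^2/2.
Putting a_0 = 1.925 gives 27.792.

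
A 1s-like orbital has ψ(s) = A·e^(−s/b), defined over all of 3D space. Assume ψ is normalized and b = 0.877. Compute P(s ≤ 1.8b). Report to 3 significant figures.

P ≈ 0.697

P = ∫ |ψ|² 4πs² ds over s ≤ 1.8b.
A² is fixed by ∫₀^∞ 4πs²|ψ|² ds = 1, i.e. A² = (π·b^3)^(−1).
Substituting u = s/b, A², 4π and the length scale all cancel in the ratio: P = ∫_{0}^{1.8} u^2·e^(-2·u) du / ∫_{0}^{∞} u^2·e^(-2·u) du.
With ∫ u^2·e^(-2·u) du = -(2·u^2 + 2·u + 1)·e^(-2·u)/4 + C, the region integral is 1/4 - 277·e^(-18/5)/100 and the full one is 1/4.
This evaluates to P = 0.6973.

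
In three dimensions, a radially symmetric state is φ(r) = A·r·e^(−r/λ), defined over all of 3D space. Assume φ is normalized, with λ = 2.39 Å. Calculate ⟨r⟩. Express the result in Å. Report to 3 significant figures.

⟨r⟩ ≈ 5.98 Å

⟨r⟩ = ∫ r |φ|² 4πr² dr over the full domain.
Recall ∫₀^∞ r^m e^(−r/β) dr = m!·β^(m+1), the ratio of the moment integral to the normalization integral gives ⟨r⟩ = 5·λ/2.
With λ = 2.39, ⟨r⟩ = 5.975.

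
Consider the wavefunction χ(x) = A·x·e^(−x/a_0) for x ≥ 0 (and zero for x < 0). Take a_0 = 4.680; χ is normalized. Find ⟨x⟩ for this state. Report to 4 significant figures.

⟨x⟩ = ∫ x |χ|² dx over the full domain.
Since the A² factors cancel between numerator and denominator, ⟨x⟩ = 3·a_0/2.
With a_0 = 4.680, ⟨x⟩ = 7.0200.

⟨x⟩ ≈ 7.020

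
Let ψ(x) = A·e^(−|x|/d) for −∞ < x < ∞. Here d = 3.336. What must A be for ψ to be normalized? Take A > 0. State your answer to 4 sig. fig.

A ≈ 0.5475

The normalization condition is ∫|ψ|² dx = 1 from −∞ to ∞.
Using ∫₀^∞ xⁿ e^(−αx) dx = n!/αⁿ⁺¹, carrying out the integral gives A² · d.
So A² = (d)^(−1).
Substituting d = 3.336 gives A² = 0.29976, so A = 0.54750.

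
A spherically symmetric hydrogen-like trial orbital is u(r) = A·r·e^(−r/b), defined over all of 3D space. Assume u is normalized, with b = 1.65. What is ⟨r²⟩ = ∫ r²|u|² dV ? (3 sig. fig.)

⟨r^2⟩ ≈ 20.4

The expectation value is the |u|²-weighted average of r^2: ∫ r^2|u|² 4πr² dr.
Recall ∫₀^∞ r^m e^(−r/β) dr = m!·β^(m+1), since the A² factors cancel between numerator and denominator, ⟨r²⟩ = 15·b^2/2.
Putting b = 1.65 gives 20.42.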